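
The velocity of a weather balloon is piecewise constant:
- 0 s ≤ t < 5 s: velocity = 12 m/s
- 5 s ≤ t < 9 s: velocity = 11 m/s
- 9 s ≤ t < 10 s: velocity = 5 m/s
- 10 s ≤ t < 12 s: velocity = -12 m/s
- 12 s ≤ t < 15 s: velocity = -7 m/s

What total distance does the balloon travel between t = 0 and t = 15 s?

154 m

Distance (not displacement) is the total path length: add the absolute areas under v-t.
0–5 s: |12| × 5 = 60 m
5–9 s: |11| × 4 = 44 m
9–10 s: |5| × 1 = 5 m
10–12 s: |-12| × 2 = 24 m
12–15 s: |-7| × 3 = 21 m
Total distance = 154 m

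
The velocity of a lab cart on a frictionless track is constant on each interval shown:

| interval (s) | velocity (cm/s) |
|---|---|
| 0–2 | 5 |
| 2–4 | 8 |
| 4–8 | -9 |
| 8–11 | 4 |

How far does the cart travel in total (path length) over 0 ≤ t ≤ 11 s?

Distance (not displacement) is the total path length: add the absolute areas under v-t.
0–2 s: |5| × 2 = 10 cm
2–4 s: |8| × 2 = 16 cm
4–8 s: |-9| × 4 = 36 cm
8–11 s: |4| × 3 = 12 cm
Total distance = 74 cm

74 cm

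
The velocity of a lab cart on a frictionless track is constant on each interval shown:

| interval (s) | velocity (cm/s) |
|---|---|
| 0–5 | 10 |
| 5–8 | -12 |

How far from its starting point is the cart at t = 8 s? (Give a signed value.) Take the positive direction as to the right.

14 cm

Displacement is the signed area under the v-t curve.
0–5 s: 10 × 5 = 50 cm
5–8 s: -12 × 3 = -36 cm
Net displacement = 14 cm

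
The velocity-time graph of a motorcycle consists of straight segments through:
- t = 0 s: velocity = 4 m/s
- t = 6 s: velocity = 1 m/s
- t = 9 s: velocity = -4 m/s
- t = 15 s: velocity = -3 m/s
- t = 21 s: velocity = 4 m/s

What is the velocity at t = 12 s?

On 9–15 s the graph is linear from -4 to -3 m/s: v(12) = -4 + (-3 − -4)·(12 − 9)/(15 − 9) = -3.5 m/s.

-3.5 m/s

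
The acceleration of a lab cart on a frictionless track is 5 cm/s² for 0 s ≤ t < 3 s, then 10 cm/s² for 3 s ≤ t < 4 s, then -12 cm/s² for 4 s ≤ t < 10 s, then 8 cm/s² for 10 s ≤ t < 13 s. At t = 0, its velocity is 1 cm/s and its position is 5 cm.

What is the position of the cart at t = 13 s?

On each constant-a segment, Δv = aΔt and Δx = v₀Δt + ½aΔt²; chain segment to segment.
0–3 s: v starts 1 cm/s; Δx = 1·3 + ½·5·3² = 25.5 cm; v ends 16 cm/s.
3–4 s: v starts 16 cm/s; Δx = 16·1 + ½·10·1² = 21 cm; v ends 26 cm/s.
4–10 s: v starts 26 cm/s; Δx = 26·6 + ½·-12·6² = -60 cm; v ends -46 cm/s.
10–13 s: v starts -46 cm/s; Δx = -46·3 + ½·8·3² = -102 cm; v ends -22 cm/s.
x(13) = 5 + Σ Δx = -110.5 cm.

-110.5 cm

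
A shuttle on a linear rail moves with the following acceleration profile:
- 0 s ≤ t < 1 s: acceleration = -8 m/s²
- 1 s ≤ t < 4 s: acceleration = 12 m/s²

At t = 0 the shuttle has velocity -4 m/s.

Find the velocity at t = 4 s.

24 m/s

Δv equals the area under the a-t graph; then v = v₀ + Δv.
0–1 s: -8 × 1 = -8 m/s
1–4 s: 12 × 3 = 36 m/s
Δv = 28 m/s, so v(4) = -4 + (28) = 24 m/s.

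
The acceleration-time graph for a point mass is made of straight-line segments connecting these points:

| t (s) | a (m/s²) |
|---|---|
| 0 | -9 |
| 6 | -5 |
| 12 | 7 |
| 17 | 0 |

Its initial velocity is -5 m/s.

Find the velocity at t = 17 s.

Δv equals the area under the a-t graph; then v = v₀ + Δv.
0–6 s: ½(-9 + -5)(6) = -42 m/s
6–12 s: ½(-5 + 7)(6) = 6 m/s
12–17 s: ½(7 + 0)(5) = 17.5 m/s
Δv = -18.5 m/s, so v(17) = -5 + (-18.5) = -23.5 m/s.

-23.5 m/s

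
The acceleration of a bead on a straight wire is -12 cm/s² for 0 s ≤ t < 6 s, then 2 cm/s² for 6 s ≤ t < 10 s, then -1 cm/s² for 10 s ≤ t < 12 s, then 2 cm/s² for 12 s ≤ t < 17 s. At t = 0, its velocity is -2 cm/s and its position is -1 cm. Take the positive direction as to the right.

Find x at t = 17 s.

-958 cm

On each constant-a segment, Δv = aΔt and Δx = v₀Δt + ½aΔt²; chain segment to segment.
0–6 s: v starts -2 cm/s; Δx = -2·6 + ½·-12·6² = -228 cm; v ends -74 cm/s.
6–10 s: v starts -74 cm/s; Δx = -74·4 + ½·2·4² = -280 cm; v ends -66 cm/s.
10–12 s: v starts -66 cm/s; Δx = -66·2 + ½·-1·2² = -134 cm; v ends -68 cm/s.
12–17 s: v starts -68 cm/s; Δx = -68·5 + ½·2·5² = -315 cm; v ends -58 cm/s.
x(17) = -1 + Σ Δx = -958 cm.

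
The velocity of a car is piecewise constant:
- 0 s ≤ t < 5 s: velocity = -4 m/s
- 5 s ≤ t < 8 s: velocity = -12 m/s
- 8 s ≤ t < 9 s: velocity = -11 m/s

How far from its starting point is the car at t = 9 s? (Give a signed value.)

Displacement is the signed area under the v-t curve.
0–5 s: -4 × 5 = -20 m
5–8 s: -12 × 3 = -36 m
8–9 s: -11 × 1 = -11 m
Net displacement = -67 m

-67 m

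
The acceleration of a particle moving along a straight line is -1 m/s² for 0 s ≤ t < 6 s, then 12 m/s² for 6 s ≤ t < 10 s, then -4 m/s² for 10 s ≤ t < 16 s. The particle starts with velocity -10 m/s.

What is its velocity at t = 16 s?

Δv equals the area under the a-t graph; then v = v₀ + Δv.
0–6 s: -1 × 6 = -6 m/s
6–10 s: 12 × 4 = 48 m/s
10–16 s: -4 × 6 = -24 m/s
Δv = 18 m/s, so v(16) = -10 + (18) = 8 m/s.

8 m/s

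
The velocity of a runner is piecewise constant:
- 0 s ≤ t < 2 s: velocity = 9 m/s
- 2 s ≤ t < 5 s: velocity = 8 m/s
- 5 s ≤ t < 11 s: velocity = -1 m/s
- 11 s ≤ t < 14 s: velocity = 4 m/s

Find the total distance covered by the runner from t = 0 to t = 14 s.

Total distance travelled is ∫|v| dt — sum the magnitudes of each area piece.
0–2 s: |9| × 2 = 18 m
2–5 s: |8| × 3 = 24 m
5–11 s: |-1| × 6 = 6 m
11–14 s: |4| × 3 = 12 m
Total distance = 60 m

60 m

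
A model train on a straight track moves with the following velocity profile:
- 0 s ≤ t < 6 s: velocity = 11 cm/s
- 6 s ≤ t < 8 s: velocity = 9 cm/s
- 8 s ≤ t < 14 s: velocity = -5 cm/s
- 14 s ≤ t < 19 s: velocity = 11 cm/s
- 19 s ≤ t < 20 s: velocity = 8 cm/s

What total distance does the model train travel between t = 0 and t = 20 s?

177 cm

Distance (not displacement) is the total path length: add the absolute areas under v-t.
0–6 s: |11| × 6 = 66 cm
6–8 s: |9| × 2 = 18 cm
8–14 s: |-5| × 6 = 30 cm
14–19 s: |11| × 5 = 55 cm
19–20 s: |8| × 1 = 8 cm
Total distance = 177 cm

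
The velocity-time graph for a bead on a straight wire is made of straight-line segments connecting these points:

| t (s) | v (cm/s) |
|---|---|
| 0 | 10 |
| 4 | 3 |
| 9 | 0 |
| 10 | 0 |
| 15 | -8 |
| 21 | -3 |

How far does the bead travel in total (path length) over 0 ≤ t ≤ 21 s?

86.5 cm

Distance (not displacement) is the total path length: add the absolute areas under v-t.
0–4 s: |½(10 + 3)(4)| = 26 cm
4–9 s: |½(3 + 0)(5)| = 7.5 cm
9–10 s: |0| × 1 = 0 cm
10–15 s: |½(0 + -8)(5)| = 20 cm
15–21 s: |½(-8 + -3)(6)| = 33 cm
Total distance = 86.5 cm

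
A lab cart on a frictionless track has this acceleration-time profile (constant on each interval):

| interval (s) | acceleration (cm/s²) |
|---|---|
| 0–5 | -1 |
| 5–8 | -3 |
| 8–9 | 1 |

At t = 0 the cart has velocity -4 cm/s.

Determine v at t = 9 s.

Δv equals the area under the a-t graph; then v = v₀ + Δv.
0–5 s: -1 × 5 = -5 cm/s
5–8 s: -3 × 3 = -9 cm/s
8–9 s: 1 × 1 = 1 cm/s
Δv = -13 cm/s, so v(9) = -4 + (-13) = -17 cm/s.

-17 cm/s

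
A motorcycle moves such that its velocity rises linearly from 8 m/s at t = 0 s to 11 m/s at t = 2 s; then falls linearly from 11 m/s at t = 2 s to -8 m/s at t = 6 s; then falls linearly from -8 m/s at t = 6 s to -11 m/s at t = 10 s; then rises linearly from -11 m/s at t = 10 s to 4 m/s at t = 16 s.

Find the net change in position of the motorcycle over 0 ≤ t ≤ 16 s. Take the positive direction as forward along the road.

Net displacement equals the area under the velocity-time graph (areas below the axis count negative).
0–2 s: ½(8 + 11)(2) = 19 m
2–6 s: ½(11 + -8)(4) = 6 m
6–10 s: ½(-8 + -11)(4) = -38 m
10–16 s: ½(-11 + 4)(6) = -21 m
Net displacement = -34 m

-34 m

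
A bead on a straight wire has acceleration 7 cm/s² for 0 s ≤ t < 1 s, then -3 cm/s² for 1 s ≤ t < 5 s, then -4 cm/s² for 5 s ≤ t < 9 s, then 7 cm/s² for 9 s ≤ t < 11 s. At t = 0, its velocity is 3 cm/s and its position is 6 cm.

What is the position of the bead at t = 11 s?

-33.5 cm

On each constant-a segment, Δv = aΔt and Δx = v₀Δt + ½aΔt²; chain segment to segment.
0–1 s: v starts 3 cm/s; Δx = 3·1 + ½·7·1² = 6.5 cm; v ends 10 cm/s.
1–5 s: v starts 10 cm/s; Δx = 10·4 + ½·-3·4² = 16 cm; v ends -2 cm/s.
5–9 s: v starts -2 cm/s; Δx = -2·4 + ½·-4·4² = -40 cm; v ends -18 cm/s.
9–11 s: v starts -18 cm/s; Δx = -18·2 + ½·7·2² = -22 cm; v ends -4 cm/s.
x(11) = 6 + Σ Δx = -33.5 cm.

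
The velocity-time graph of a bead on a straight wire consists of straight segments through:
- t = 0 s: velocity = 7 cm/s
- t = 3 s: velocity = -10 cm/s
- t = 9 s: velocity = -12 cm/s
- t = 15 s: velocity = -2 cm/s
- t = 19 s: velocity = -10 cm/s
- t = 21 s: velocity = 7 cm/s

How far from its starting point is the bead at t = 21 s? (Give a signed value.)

Net displacement equals the area under the velocity-time graph (areas below the axis count negative).
0–3 s: ½(7 + -10)(3) = -4.5 cm
3–9 s: ½(-10 + -12)(6) = -66 cm
9–15 s: ½(-12 + -2)(6) = -42 cm
15–19 s: ½(-2 + -10)(4) = -24 cm
19–21 s: ½(-10 + 7)(2) = -3 cm
Net displacement = -139.5 cm

-139.5 cm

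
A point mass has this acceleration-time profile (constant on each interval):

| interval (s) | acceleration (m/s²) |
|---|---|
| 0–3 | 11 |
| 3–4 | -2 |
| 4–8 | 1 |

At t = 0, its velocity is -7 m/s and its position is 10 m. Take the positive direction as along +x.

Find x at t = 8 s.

On each constant-a segment, Δv = aΔt and Δx = v₀Δt + ½aΔt²; chain segment to segment.
0–3 s: v starts -7 m/s; Δx = -7·3 + ½·11·3² = 28.5 m; v ends 26 m/s.
3–4 s: v starts 26 m/s; Δx = 26·1 + ½·-2·1² = 25 m; v ends 24 m/s.
4–8 s: v starts 24 m/s; Δx = 24·4 + ½·1·4² = 104 m; v ends 28 m/s.
x(8) = 10 + Σ Δx = 167.5 m.

167.5 m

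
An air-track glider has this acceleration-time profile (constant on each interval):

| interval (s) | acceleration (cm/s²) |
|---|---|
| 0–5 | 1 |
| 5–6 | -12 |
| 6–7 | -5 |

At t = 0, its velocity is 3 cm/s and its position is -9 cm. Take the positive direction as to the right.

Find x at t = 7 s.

On each constant-a segment, Δv = aΔt and Δx = v₀Δt + ½aΔt²; chain segment to segment.
0–5 s: v starts 3 cm/s; Δx = 3·5 + ½·1·5² = 27.5 cm; v ends 8 cm/s.
5–6 s: v starts 8 cm/s; Δx = 8·1 + ½·-12·1² = 2 cm; v ends -4 cm/s.
6–7 s: v starts -4 cm/s; Δx = -4·1 + ½·-5·1² = -6.5 cm; v ends -9 cm/s.
x(7) = -9 + Σ Δx = 14 cm.

14 cm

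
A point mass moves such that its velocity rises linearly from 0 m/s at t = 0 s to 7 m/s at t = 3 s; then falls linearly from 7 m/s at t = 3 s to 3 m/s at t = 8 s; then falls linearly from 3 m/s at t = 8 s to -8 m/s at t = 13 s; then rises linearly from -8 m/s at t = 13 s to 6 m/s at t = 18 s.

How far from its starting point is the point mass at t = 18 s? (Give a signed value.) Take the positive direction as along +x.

18 m

Net displacement equals the area under the velocity-time graph (areas below the axis count negative).
0–3 s: ½(0 + 7)(3) = 10.5 m
3–8 s: ½(7 + 3)(5) = 25 m
8–13 s: ½(3 + -8)(5) = -12.5 m
13–18 s: ½(-8 + 6)(5) = -5 m
Net displacement = 18 m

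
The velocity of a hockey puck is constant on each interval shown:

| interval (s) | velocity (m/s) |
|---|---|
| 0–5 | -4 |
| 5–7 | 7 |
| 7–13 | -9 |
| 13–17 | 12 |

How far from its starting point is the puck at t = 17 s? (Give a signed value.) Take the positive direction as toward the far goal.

-12 m

Net displacement equals the area under the velocity-time graph (areas below the axis count negative).
0–5 s: -4 × 5 = -20 m
5–7 s: 7 × 2 = 14 m
7–13 s: -9 × 6 = -54 m
13–17 s: 12 × 4 = 48 m
Net displacement = -12 m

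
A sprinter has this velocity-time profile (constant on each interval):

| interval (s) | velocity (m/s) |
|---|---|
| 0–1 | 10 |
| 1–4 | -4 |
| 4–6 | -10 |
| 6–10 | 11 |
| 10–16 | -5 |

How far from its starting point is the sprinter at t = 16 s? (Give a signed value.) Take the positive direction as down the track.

-8 m

Net displacement equals the area under the velocity-time graph (areas below the axis count negative).
0–1 s: 10 × 1 = 10 m
1–4 s: -4 × 3 = -12 m
4–6 s: -10 × 2 = -20 m
6–10 s: 11 × 4 = 44 m
10–16 s: -5 × 6 = -30 m
Net displacement = -8 m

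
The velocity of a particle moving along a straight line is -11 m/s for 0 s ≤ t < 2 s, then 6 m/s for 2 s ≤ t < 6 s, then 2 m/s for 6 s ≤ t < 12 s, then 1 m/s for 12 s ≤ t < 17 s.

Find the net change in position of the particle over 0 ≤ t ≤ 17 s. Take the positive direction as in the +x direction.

19 m

Displacement is the signed area under the v-t curve.
0–2 s: -11 × 2 = -22 m
2–6 s: 6 × 4 = 24 m
6–12 s: 2 × 6 = 12 m
12–17 s: 1 × 5 = 5 m
Net displacement = 19 m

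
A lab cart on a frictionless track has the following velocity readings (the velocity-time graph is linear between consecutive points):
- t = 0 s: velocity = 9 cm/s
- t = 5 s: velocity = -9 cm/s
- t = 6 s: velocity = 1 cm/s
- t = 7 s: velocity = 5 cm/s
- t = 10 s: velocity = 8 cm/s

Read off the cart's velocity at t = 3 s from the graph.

On 0–5 s the graph is linear from 9 to -9 cm/s: v(3) = 9 + (-9 − 9)·(3 − 0)/(5 − 0) = -1.8 cm/s.

-1.8 cm/s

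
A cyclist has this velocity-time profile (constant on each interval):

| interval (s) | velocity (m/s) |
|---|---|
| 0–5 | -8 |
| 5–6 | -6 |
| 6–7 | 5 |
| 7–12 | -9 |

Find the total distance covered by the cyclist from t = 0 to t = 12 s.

Total distance travelled is ∫|v| dt — sum the magnitudes of each area piece.
0–5 s: |-8| × 5 = 40 m
5–6 s: |-6| × 1 = 6 m
6–7 s: |5| × 1 = 5 m
7–12 s: |-9| × 5 = 45 m
Total distance = 96 m

96 m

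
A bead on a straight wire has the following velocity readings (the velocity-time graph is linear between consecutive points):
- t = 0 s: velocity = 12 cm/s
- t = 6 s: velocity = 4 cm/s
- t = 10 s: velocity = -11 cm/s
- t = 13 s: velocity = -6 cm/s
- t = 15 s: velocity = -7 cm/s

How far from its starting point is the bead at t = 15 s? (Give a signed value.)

Net displacement equals the area under the velocity-time graph (areas below the axis count negative).
0–6 s: ½(12 + 4)(6) = 48 cm
6–10 s: ½(4 + -11)(4) = -14 cm
10–13 s: ½(-11 + -6)(3) = -25.5 cm
13–15 s: ½(-6 + -7)(2) = -13 cm
Net displacement = -4.5 cm

-4.5 cm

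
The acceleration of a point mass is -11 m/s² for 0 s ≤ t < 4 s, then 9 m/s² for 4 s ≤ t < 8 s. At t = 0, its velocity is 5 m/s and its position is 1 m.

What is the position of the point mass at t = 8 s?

On each constant-a segment, Δv = aΔt and Δx = v₀Δt + ½aΔt²; chain segment to segment.
0–4 s: v starts 5 m/s; Δx = 5·4 + ½·-11·4² = -68 m; v ends -39 m/s.
4–8 s: v starts -39 m/s; Δx = -39·4 + ½·9·4² = -84 m; v ends -3 m/s.
x(8) = 1 + Σ Δx = -151 m.

-151 m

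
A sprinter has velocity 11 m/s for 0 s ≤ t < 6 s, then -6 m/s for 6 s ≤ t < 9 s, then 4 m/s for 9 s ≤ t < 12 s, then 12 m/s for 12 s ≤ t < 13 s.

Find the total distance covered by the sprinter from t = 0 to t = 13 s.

108 m

Total distance travelled is ∫|v| dt — sum the magnitudes of each area piece.
0–6 s: |11| × 6 = 66 m
6–9 s: |-6| × 3 = 18 m
9–12 s: |4| × 3 = 12 m
12–13 s: |12| × 1 = 12 m
Total distance = 108 m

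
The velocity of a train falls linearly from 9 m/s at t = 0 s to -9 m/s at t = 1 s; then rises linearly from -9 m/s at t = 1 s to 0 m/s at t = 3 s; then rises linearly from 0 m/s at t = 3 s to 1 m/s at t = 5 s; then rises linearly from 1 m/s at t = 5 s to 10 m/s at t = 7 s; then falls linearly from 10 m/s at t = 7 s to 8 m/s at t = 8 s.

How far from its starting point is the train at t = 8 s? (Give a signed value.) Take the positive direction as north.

12 m

Displacement is the signed area under the v-t curve.
0–1 s: ½(9 + -9)(1) = 0 m
1–3 s: ½(-9 + 0)(2) = -9 m
3–5 s: ½(0 + 1)(2) = 1 m
5–7 s: ½(1 + 10)(2) = 11 m
7–8 s: ½(10 + 8)(1) = 9 m
Net displacement = 12 m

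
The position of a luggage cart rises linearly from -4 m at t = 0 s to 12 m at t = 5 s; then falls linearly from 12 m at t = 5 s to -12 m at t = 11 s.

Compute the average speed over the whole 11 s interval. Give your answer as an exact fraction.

Average speed = (total path length)/(elapsed time); on a piecewise-linear x-t graph the path length is Σ|Δx|.
0–5 s: |Δx| = |12 − -4| = 16 m
5–11 s: |Δx| = |-12 − 12| = 24 m
Total path = 40 m; average speed = 40/11 = 40/11 m/s.

40/11 m/s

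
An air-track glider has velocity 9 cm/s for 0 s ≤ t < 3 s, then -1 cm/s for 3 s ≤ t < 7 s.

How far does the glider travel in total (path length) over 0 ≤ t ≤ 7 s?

Total distance travelled is ∫|v| dt — sum the magnitudes of each area piece.
0–3 s: |9| × 3 = 27 cm
3–7 s: |-1| × 4 = 4 cm
Total distance = 31 cm

31 cm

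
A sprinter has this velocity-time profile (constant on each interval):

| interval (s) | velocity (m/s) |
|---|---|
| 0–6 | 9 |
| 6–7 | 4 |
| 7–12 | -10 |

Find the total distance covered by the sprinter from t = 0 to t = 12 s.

108 m

Total distance travelled is ∫|v| dt — sum the magnitudes of each area piece.
0–6 s: |9| × 6 = 54 m
6–7 s: |4| × 1 = 4 m
7–12 s: |-10| × 5 = 50 m
Total distance = 108 m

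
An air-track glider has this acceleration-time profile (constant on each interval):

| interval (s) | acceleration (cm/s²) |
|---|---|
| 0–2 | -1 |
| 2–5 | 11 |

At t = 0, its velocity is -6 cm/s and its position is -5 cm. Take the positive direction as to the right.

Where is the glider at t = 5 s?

6.5 cm

On each constant-a segment, Δv = aΔt and Δx = v₀Δt + ½aΔt²; chain segment to segment.
0–2 s: v starts -6 cm/s; Δx = -6·2 + ½·-1·2² = -14 cm; v ends -8 cm/s.
2–5 s: v starts -8 cm/s; Δx = -8·3 + ½·11·3² = 25.5 cm; v ends 25 cm/s.
x(5) = -5 + Σ Δx = 6.5 cm.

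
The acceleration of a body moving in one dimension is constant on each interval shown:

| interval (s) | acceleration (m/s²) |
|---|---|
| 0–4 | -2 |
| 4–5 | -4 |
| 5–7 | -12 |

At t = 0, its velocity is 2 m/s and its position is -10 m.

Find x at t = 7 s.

On each constant-a segment, Δv = aΔt and Δx = v₀Δt + ½aΔt²; chain segment to segment.
0–4 s: v starts 2 m/s; Δx = 2·4 + ½·-2·4² = -8 m; v ends -6 m/s.
4–5 s: v starts -6 m/s; Δx = -6·1 + ½·-4·1² = -8 m; v ends -10 m/s.
5–7 s: v starts -10 m/s; Δx = -10·2 + ½·-12·2² = -44 m; v ends -34 m/s.
x(7) = -10 + Σ Δx = -70 m.

-70 m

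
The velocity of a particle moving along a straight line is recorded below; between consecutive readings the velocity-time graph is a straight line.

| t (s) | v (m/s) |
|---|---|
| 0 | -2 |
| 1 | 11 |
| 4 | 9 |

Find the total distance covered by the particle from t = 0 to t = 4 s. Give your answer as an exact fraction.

905/26 m

Distance (not displacement) is the total path length: add the absolute areas under v-t.
0–1 s: v = 0 at t = 2/13 s; triangle areas 2/13 + 121/26 = 125/26 m
1–4 s: |½(11 + 9)(3)| = 30 m
Total distance = 905/26 m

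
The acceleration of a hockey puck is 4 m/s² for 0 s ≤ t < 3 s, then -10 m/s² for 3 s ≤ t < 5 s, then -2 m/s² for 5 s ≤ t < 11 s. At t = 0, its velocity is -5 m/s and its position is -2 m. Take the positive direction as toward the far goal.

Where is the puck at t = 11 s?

On each constant-a segment, Δv = aΔt and Δx = v₀Δt + ½aΔt²; chain segment to segment.
0–3 s: v starts -5 m/s; Δx = -5·3 + ½·4·3² = 3 m; v ends 7 m/s.
3–5 s: v starts 7 m/s; Δx = 7·2 + ½·-10·2² = -6 m; v ends -13 m/s.
5–11 s: v starts -13 m/s; Δx = -13·6 + ½·-2·6² = -114 m; v ends -25 m/s.
x(11) = -2 + Σ Δx = -119 m.

-119 m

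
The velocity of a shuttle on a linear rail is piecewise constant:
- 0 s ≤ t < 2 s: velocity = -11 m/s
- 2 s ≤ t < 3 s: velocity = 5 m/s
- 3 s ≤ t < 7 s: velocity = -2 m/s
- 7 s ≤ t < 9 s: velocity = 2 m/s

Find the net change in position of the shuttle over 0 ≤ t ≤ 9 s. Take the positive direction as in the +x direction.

Displacement is the signed area under the v-t curve.
0–2 s: -11 × 2 = -22 m
2–3 s: 5 × 1 = 5 m
3–7 s: -2 × 4 = -8 m
7–9 s: 2 × 2 = 4 m
Net displacement = -21 m

-21 m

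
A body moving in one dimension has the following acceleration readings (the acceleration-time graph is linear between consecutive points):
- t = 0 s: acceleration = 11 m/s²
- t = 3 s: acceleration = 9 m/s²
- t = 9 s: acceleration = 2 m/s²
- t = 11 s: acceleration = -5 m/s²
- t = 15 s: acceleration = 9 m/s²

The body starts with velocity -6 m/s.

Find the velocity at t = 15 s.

Δv equals the area under the a-t graph; then v = v₀ + Δv.
0–3 s: ½(11 + 9)(3) = 30 m/s
3–9 s: ½(9 + 2)(6) = 33 m/s
9–11 s: ½(2 + -5)(2) = -3 m/s
11–15 s: ½(-5 + 9)(4) = 8 m/s
Δv = 68 m/s, so v(15) = -6 + (68) = 62 m/s.

62 m/s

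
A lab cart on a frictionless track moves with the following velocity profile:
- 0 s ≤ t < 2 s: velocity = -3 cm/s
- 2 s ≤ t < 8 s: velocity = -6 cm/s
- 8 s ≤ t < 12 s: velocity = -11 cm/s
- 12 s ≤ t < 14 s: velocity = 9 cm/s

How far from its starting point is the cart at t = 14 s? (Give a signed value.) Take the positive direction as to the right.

-68 cm

Net displacement equals the area under the velocity-time graph (areas below the axis count negative).
0–2 s: -3 × 2 = -6 cm
2–8 s: -6 × 6 = -36 cm
8–12 s: -11 × 4 = -44 cm
12–14 s: 9 × 2 = 18 cm
Net displacement = -68 cm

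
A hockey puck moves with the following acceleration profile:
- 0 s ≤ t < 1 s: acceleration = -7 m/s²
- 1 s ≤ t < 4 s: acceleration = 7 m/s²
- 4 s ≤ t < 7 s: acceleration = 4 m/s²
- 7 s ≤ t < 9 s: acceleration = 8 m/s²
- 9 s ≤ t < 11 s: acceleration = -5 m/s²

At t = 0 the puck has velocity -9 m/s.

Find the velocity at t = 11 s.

Δv equals the area under the a-t graph; then v = v₀ + Δv.
0–1 s: -7 × 1 = -7 m/s
1–4 s: 7 × 3 = 21 m/s
4–7 s: 4 × 3 = 12 m/s
7–9 s: 8 × 2 = 16 m/s
9–11 s: -5 × 2 = -10 m/s
Δv = 32 m/s, so v(11) = -9 + (32) = 23 m/s.

23 m/s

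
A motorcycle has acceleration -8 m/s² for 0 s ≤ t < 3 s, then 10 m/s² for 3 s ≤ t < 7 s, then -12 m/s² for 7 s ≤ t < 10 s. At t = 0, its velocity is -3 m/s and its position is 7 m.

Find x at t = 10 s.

-81 m

On each constant-a segment, Δv = aΔt and Δx = v₀Δt + ½aΔt²; chain segment to segment.
0–3 s: v starts -3 m/s; Δx = -3·3 + ½·-8·3² = -45 m; v ends -27 m/s.
3–7 s: v starts -27 m/s; Δx = -27·4 + ½·10·4² = -28 m; v ends 13 m/s.
7–10 s: v starts 13 m/s; Δx = 13·3 + ½·-12·3² = -15 m; v ends -23 m/s.
x(10) = 7 + Σ Δx = -81 m.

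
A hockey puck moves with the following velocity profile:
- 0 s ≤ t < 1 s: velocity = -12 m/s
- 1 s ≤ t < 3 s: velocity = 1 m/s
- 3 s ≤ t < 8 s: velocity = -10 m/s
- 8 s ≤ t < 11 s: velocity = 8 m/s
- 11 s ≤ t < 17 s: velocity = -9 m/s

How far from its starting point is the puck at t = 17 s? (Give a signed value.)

Net displacement equals the area under the velocity-time graph (areas below the axis count negative).
0–1 s: -12 × 1 = -12 m
1–3 s: 1 × 2 = 2 m
3–8 s: -10 × 5 = -50 m
8–11 s: 8 × 3 = 24 m
11–17 s: -9 × 6 = -54 m
Net displacement = -90 m

-90 m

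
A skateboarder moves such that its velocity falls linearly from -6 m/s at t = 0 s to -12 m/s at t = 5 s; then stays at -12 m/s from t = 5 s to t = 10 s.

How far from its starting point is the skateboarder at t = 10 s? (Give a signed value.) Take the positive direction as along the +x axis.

Net displacement equals the area under the velocity-time graph (areas below the axis count negative).
0–5 s: ½(-6 + -12)(5) = -45 m
5–10 s: -12 × 5 = -60 m
Net displacement = -105 m

-105 m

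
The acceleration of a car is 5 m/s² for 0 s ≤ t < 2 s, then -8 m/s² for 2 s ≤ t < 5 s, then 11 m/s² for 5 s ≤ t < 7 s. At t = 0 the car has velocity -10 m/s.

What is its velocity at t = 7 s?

-2 m/s

Δv equals the area under the a-t graph; then v = v₀ + Δv.
0–2 s: 5 × 2 = 10 m/s
2–5 s: -8 × 3 = -24 m/s
5–7 s: 11 × 2 = 22 m/s
Δv = 8 m/s, so v(7) = -10 + (8) = -2 m/s.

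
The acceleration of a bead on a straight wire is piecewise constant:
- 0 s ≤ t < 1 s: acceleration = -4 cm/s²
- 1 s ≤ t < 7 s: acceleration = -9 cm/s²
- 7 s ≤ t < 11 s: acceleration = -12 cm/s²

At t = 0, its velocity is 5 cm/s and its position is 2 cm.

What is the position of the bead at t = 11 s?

On each constant-a segment, Δv = aΔt and Δx = v₀Δt + ½aΔt²; chain segment to segment.
0–1 s: v starts 5 cm/s; Δx = 5·1 + ½·-4·1² = 3 cm; v ends 1 cm/s.
1–7 s: v starts 1 cm/s; Δx = 1·6 + ½·-9·6² = -156 cm; v ends -53 cm/s.
7–11 s: v starts -53 cm/s; Δx = -53·4 + ½·-12·4² = -308 cm; v ends -101 cm/s.
x(11) = 2 + Σ Δx = -459 cm.

-459 cm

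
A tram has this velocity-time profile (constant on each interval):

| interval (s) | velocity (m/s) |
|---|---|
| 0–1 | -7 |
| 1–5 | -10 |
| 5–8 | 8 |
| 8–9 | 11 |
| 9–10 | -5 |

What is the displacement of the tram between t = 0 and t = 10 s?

-17 m

Net displacement equals the area under the velocity-time graph (areas below the axis count negative).
0–1 s: -7 × 1 = -7 m
1–5 s: -10 × 4 = -40 m
5–8 s: 8 × 3 = 24 m
8–9 s: 11 × 1 = 11 m
9–10 s: -5 × 1 = -5 m
Net displacement = -17 m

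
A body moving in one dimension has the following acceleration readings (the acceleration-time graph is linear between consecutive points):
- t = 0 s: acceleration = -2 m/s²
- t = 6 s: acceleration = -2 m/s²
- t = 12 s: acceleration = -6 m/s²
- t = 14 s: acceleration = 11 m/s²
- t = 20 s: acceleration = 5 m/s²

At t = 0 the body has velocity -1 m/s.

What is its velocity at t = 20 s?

Δv equals the area under the a-t graph; then v = v₀ + Δv.
0–6 s: -2 × 6 = -12 m/s
6–12 s: ½(-2 + -6)(6) = -24 m/s
12–14 s: ½(-6 + 11)(2) = 5 m/s
14–20 s: ½(11 + 5)(6) = 48 m/s
Δv = 17 m/s, so v(20) = -1 + (17) = 16 m/s.

16 m/s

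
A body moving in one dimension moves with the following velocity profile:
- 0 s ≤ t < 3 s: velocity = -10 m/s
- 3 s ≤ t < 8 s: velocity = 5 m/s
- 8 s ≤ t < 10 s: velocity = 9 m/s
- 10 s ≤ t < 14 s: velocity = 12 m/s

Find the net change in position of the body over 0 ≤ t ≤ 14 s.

Net displacement equals the area under the velocity-time graph (areas below the axis count negative).
0–3 s: -10 × 3 = -30 m
3–8 s: 5 × 5 = 25 m
8–10 s: 9 × 2 = 18 m
10–14 s: 12 × 4 = 48 m
Net displacement = 61 m

61 m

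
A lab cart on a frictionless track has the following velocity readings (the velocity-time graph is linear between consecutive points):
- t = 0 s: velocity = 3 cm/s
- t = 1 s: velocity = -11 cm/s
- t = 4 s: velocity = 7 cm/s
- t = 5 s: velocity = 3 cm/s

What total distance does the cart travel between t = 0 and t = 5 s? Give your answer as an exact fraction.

500/21 cm

Distance (not displacement) is the total path length: add the absolute areas under v-t.
0–1 s: v = 0 at t = 3/14 s; triangle areas 9/28 + 121/28 = 65/14 cm
1–4 s: v = 0 at t = 17/6 s; triangle areas 121/12 + 49/12 = 85/6 cm
4–5 s: |½(7 + 3)(1)| = 5 cm
Total distance = 500/21 cm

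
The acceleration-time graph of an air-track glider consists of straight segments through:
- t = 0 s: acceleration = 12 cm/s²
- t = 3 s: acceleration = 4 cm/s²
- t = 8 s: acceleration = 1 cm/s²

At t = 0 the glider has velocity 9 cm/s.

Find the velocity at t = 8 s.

45.5 cm/s

Δv equals the area under the a-t graph; then v = v₀ + Δv.
0–3 s: ½(12 + 4)(3) = 24 cm/s
3–8 s: ½(4 + 1)(5) = 12.5 cm/s
Δv = 36.5 cm/s, so v(8) = 9 + (36.5) = 45.5 cm/s.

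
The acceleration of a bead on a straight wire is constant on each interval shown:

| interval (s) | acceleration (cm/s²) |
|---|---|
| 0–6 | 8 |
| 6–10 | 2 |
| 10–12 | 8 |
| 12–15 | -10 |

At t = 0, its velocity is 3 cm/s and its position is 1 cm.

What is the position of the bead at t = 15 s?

697 cm

On each constant-a segment, Δv = aΔt and Δx = v₀Δt + ½aΔt²; chain segment to segment.
0–6 s: v starts 3 cm/s; Δx = 3·6 + ½·8·6² = 162 cm; v ends 51 cm/s.
6–10 s: v starts 51 cm/s; Δx = 51·4 + ½·2·4² = 220 cm; v ends 59 cm/s.
10–12 s: v starts 59 cm/s; Δx = 59·2 + ½·8·2² = 134 cm; v ends 75 cm/s.
12–15 s: v starts 75 cm/s; Δx = 75·3 + ½·-10·3² = 180 cm; v ends 45 cm/s.
x(15) = 1 + Σ Δx = 697 cm.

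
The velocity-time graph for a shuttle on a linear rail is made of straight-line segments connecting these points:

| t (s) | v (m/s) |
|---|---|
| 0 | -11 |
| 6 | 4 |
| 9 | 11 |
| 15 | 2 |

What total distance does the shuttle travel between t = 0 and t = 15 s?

Total distance travelled is ∫|v| dt — sum the magnitudes of each area piece.
0–6 s: v = 0 at t = 4.4 s; triangle areas 24.2 + 3.2 = 27.4 m
6–9 s: |½(4 + 11)(3)| = 22.5 m
9–15 s: |½(11 + 2)(6)| = 39 m
Total distance = 88.9 m

88.9 m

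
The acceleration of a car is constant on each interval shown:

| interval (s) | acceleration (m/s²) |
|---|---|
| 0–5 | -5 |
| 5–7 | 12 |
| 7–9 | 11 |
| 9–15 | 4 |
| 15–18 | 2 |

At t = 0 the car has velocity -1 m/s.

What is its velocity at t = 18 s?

50 m/s

Δv equals the area under the a-t graph; then v = v₀ + Δv.
0–5 s: -5 × 5 = -25 m/s
5–7 s: 12 × 2 = 24 m/s
7–9 s: 11 × 2 = 22 m/s
9–15 s: 4 × 6 = 24 m/s
15–18 s: 2 × 3 = 6 m/s
Δv = 51 m/s, so v(18) = -1 + (51) = 50 m/s.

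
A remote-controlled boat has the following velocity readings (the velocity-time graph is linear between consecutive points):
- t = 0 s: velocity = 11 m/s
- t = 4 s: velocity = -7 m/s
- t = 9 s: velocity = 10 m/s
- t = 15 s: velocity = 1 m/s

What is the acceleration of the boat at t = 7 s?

Acceleration is the slope of the v-t graph on 4–9 s: (10 − -7)/(9 − 4) = 3.4 m/s².

3.4 m/s²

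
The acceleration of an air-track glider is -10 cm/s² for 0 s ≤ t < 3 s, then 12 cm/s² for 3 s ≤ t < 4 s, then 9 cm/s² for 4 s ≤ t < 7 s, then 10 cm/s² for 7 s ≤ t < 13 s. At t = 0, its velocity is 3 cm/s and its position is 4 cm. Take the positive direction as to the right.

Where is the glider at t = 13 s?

On each constant-a segment, Δv = aΔt and Δx = v₀Δt + ½aΔt²; chain segment to segment.
0–3 s: v starts 3 cm/s; Δx = 3·3 + ½·-10·3² = -36 cm; v ends -27 cm/s.
3–4 s: v starts -27 cm/s; Δx = -27·1 + ½·12·1² = -21 cm; v ends -15 cm/s.
4–7 s: v starts -15 cm/s; Δx = -15·3 + ½·9·3² = -4.5 cm; v ends 12 cm/s.
7–13 s: v starts 12 cm/s; Δx = 12·6 + ½·10·6² = 252 cm; v ends 72 cm/s.
x(13) = 4 + Σ Δx = 194.5 cm.

194.5 cm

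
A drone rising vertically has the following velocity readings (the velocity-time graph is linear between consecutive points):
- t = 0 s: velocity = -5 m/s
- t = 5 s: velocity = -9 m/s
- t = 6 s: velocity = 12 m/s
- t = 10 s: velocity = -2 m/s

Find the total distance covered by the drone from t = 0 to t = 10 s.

61.5 m

Total distance travelled is ∫|v| dt — sum the magnitudes of each area piece.
0–5 s: |½(-5 + -9)(5)| = 35 m
5–6 s: v = 0 at t = 38/7 s; triangle areas 27/14 + 24/7 = 75/14 m
6–10 s: v = 0 at t = 66/7 s; triangle areas 144/7 + 4/7 = 148/7 m
Total distance = 61.5 m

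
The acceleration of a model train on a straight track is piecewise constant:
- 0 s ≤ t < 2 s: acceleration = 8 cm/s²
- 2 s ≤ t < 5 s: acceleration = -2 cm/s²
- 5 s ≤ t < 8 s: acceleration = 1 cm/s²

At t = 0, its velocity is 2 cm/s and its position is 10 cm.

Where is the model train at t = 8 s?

115.5 cm

On each constant-a segment, Δv = aΔt and Δx = v₀Δt + ½aΔt²; chain segment to segment.
0–2 s: v starts 2 cm/s; Δx = 2·2 + ½·8·2² = 20 cm; v ends 18 cm/s.
2–5 s: v starts 18 cm/s; Δx = 18·3 + ½·-2·3² = 45 cm; v ends 12 cm/s.
5–8 s: v starts 12 cm/s; Δx = 12·3 + ½·1·3² = 40.5 cm; v ends 15 cm/s.
x(8) = 10 + Σ Δx = 115.5 cm.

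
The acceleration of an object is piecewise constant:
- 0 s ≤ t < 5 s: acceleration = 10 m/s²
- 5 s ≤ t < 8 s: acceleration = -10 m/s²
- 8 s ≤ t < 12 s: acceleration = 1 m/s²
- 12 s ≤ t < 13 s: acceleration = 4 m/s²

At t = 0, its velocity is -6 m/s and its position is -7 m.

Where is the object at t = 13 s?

On each constant-a segment, Δv = aΔt and Δx = v₀Δt + ½aΔt²; chain segment to segment.
0–5 s: v starts -6 m/s; Δx = -6·5 + ½·10·5² = 95 m; v ends 44 m/s.
5–8 s: v starts 44 m/s; Δx = 44·3 + ½·-10·3² = 87 m; v ends 14 m/s.
8–12 s: v starts 14 m/s; Δx = 14·4 + ½·1·4² = 64 m; v ends 18 m/s.
12–13 s: v starts 18 m/s; Δx = 18·1 + ½·4·1² = 20 m; v ends 22 m/s.
x(13) = -7 + Σ Δx = 259 m.

259 m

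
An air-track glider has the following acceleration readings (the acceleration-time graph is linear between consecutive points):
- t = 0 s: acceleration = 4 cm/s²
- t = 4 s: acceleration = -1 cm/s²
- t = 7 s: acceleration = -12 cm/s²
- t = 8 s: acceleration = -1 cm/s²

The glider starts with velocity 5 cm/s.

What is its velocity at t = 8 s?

Δv equals the area under the a-t graph; then v = v₀ + Δv.
0–4 s: ½(4 + -1)(4) = 6 cm/s
4–7 s: ½(-1 + -12)(3) = -19.5 cm/s
7–8 s: ½(-12 + -1)(1) = -6.5 cm/s
Δv = -20 cm/s, so v(8) = 5 + (-20) = -15 cm/s.

-15 cm/s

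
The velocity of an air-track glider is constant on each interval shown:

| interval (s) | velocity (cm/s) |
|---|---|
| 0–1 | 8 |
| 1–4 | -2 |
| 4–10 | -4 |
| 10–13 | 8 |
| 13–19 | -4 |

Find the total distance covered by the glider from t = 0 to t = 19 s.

86 cm

Total distance travelled is ∫|v| dt — sum the magnitudes of each area piece.
0–1 s: |8| × 1 = 8 cm
1–4 s: |-2| × 3 = 6 cm
4–10 s: |-4| × 6 = 24 cm
10–13 s: |8| × 3 = 24 cm
13–19 s: |-4| × 6 = 24 cm
Total distance = 86 cm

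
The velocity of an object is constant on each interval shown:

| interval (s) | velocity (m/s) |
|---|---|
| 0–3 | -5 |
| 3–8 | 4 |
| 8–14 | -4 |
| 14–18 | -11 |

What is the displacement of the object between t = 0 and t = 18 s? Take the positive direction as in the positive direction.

-63 m

Net displacement equals the area under the velocity-time graph (areas below the axis count negative).
0–3 s: -5 × 3 = -15 m
3–8 s: 4 × 5 = 20 m
8–14 s: -4 × 6 = -24 m
14–18 s: -11 × 4 = -44 m
Net displacement = -63 m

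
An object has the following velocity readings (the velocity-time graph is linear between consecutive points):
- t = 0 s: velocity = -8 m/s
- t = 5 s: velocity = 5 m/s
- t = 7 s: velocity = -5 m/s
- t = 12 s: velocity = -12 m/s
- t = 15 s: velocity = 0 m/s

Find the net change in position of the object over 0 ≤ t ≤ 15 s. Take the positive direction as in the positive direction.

-68 m

Displacement is the signed area under the v-t curve.
0–5 s: ½(-8 + 5)(5) = -7.5 m
5–7 s: ½(5 + -5)(2) = 0 m
7–12 s: ½(-5 + -12)(5) = -42.5 m
12–15 s: ½(-12 + 0)(3) = -18 m
Net displacement = -68 m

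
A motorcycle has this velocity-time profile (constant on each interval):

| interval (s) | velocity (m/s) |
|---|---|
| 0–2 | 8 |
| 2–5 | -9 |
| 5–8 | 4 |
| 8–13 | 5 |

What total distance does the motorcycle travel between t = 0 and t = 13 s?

80 m

Distance (not displacement) is the total path length: add the absolute areas under v-t.
0–2 s: |8| × 2 = 16 m
2–5 s: |-9| × 3 = 27 m
5–8 s: |4| × 3 = 12 m
8–13 s: |5| × 5 = 25 m
Total distance = 80 m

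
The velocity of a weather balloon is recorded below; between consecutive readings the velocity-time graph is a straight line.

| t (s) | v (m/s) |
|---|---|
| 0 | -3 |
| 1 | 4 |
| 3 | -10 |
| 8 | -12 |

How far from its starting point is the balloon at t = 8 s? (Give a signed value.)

-60.5 m

Displacement is the signed area under the v-t curve.
0–1 s: ½(-3 + 4)(1) = 0.5 m
1–3 s: ½(4 + -10)(2) = -6 m
3–8 s: ½(-10 + -12)(5) = -55 m
Net displacement = -60.5 m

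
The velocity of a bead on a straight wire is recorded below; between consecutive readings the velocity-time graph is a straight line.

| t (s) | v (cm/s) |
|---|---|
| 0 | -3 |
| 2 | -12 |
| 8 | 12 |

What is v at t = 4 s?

On 2–8 s the graph is linear from -12 to 12 cm/s: v(4) = -12 + (12 − -12)·(4 − 2)/(8 − 2) = -4 cm/s.

-4 cm/s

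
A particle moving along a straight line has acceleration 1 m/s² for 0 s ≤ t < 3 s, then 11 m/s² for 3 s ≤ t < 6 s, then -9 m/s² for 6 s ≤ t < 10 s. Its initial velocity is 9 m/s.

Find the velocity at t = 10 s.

9 m/s

Δv equals the area under the a-t graph; then v = v₀ + Δv.
0–3 s: 1 × 3 = 3 m/s
3–6 s: 11 × 3 = 33 m/s
6–10 s: -9 × 4 = -36 m/s
Δv = 0 m/s, so v(10) = 9 + (0) = 9 m/s.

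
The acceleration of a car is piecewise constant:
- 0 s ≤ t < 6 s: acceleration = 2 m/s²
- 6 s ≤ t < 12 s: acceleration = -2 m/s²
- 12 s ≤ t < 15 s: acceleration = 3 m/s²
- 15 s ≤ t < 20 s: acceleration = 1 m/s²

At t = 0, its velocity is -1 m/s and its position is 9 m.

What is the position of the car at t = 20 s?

132 m

On each constant-a segment, Δv = aΔt and Δx = v₀Δt + ½aΔt²; chain segment to segment.
0–6 s: v starts -1 m/s; Δx = -1·6 + ½·2·6² = 30 m; v ends 11 m/s.
6–12 s: v starts 11 m/s; Δx = 11·6 + ½·-2·6² = 30 m; v ends -1 m/s.
12–15 s: v starts -1 m/s; Δx = -1·3 + ½·3·3² = 10.5 m; v ends 8 m/s.
15–20 s: v starts 8 m/s; Δx = 8·5 + ½·1·5² = 52.5 m; v ends 13 m/s.
x(20) = 9 + Σ Δx = 132 m.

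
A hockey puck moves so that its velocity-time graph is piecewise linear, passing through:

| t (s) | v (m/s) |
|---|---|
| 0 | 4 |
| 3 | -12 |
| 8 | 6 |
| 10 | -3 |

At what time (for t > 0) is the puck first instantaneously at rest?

t = 0.75 s

v changes sign on 0–3 s (from 4 to -12); the graph is linear there, so v = 0 at t = 0 + (-4)·(3 − 0)/(-12 − 4) = 0.75 s.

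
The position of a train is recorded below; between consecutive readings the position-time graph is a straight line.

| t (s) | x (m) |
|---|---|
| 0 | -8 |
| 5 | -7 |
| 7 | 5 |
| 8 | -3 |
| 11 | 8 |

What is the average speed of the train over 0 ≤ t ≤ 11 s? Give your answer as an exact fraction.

32/11 m/s

Average speed = (total path length)/(elapsed time); on a piecewise-linear x-t graph the path length is Σ|Δx|.
0–5 s: |Δx| = |-7 − -8| = 1 m
5–7 s: |Δx| = |5 − -7| = 12 m
7–8 s: |Δx| = |-3 − 5| = 8 m
8–11 s: |Δx| = |8 − -3| = 11 m
Total path = 32 m; average speed = 32/11 = 32/11 m/s.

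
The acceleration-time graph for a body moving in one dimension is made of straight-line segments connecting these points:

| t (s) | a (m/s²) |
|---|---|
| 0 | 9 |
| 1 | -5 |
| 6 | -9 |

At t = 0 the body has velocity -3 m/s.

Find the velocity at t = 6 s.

Δv equals the area under the a-t graph; then v = v₀ + Δv.
0–1 s: ½(9 + -5)(1) = 2 m/s
1–6 s: ½(-5 + -9)(5) = -35 m/s
Δv = -33 m/s, so v(6) = -3 + (-33) = -36 m/s.

-36 m/s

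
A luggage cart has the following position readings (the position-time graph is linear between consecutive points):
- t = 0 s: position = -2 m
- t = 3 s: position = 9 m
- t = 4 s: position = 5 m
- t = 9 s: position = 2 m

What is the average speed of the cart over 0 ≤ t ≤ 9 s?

2 m/s

Average speed = (total path length)/(elapsed time); on a piecewise-linear x-t graph the path length is Σ|Δx|.
0–3 s: |Δx| = |9 − -2| = 11 m
3–4 s: |Δx| = |5 − 9| = 4 m
4–9 s: |Δx| = |2 − 5| = 3 m
Total path = 18 m; average speed = 18/9 = 2 m/s.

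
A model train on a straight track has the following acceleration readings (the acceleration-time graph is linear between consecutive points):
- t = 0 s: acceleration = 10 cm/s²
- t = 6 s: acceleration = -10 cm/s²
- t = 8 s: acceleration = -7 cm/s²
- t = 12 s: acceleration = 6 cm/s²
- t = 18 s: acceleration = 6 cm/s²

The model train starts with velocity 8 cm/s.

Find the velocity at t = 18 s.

25 cm/s

Δv equals the area under the a-t graph; then v = v₀ + Δv.
0–6 s: ½(10 + -10)(6) = 0 cm/s
6–8 s: ½(-10 + -7)(2) = -17 cm/s
8–12 s: ½(-7 + 6)(4) = -2 cm/s
12–18 s: 6 × 6 = 36 cm/s
Δv = 17 cm/s, so v(18) = 8 + (17) = 25 cm/s.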